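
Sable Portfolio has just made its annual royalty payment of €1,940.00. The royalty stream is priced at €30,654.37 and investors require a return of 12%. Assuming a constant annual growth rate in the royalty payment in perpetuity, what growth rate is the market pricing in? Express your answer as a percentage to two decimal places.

P = D₀(1+g)/(r−g) ⇒ P(r−g) = D₀(1+g) ⇒ g(P+D₀) = P·r − D₀
g = (P·r − D₀)/(P + D₀) = (€30,654.37×0.12 − €1,940.00) / (€30,654.37 + €1,940.00) = 0.053338

5.33%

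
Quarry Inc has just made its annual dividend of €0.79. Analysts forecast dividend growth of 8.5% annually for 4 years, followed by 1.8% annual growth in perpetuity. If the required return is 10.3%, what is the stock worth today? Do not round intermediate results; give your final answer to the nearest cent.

€11.89

D_1 = 0.85715
D_2 = 0.93001
D_3 = 1.00906
D_4 = 1.09483
Terminal value at year 4: TV = D_4×(1+g_2)/(r−g_2) = 1.11454/0.085 = 13.11218
P_0 = D_1/(1+r)^1 + D_2/(1+r)^2 + D_3/(1+r)^3 + D_4/(1+r)^4 + TV/(1+r)^4
    = 0.77711 + 0.76443 + 0.75195 + 0.73968 + 8.85876 = 11.89192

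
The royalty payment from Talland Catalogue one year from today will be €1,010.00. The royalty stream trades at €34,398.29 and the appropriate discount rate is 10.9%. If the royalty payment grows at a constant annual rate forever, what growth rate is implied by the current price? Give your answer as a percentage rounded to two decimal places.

P = D₁/(r−g) ⇒ g = r − D₁/P = 0.109 − €1,010.00/€34,398.29 = 0.079638

7.96%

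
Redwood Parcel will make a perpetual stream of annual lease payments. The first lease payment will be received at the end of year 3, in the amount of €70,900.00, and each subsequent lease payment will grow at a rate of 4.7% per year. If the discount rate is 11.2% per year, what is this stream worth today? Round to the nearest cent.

€882111.13

Value at end of year 2: C₁ / (r − g) = €70,900.00 / (0.112 − 0.047) = €1,090,769.2308
Discount to today: PV = €1,090,769.2308 / (1 + 0.112)^2 = €1,090,769.2308 / 1.236544 = €882,111.13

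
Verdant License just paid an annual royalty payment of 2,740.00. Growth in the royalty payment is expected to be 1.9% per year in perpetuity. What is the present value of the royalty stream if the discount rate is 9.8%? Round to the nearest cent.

35342.53

D₁ = D₀ × (1 + g) = 2,740.00 × 1.019 = 2,792.0600
Growing perpetuity: P = D₁ / (r − g) = 2,792.0600 / (0.098 − 0.019) = 35,342.53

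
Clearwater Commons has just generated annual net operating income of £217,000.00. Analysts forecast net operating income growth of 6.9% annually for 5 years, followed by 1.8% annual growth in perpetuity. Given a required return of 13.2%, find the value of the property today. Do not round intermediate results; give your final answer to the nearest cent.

£2372062.75

D_1 = 231973.00000
D_2 = 247979.13700
D_3 = 265089.69745
D_4 = 283380.88658
D_5 = 302934.16775
Terminal value at year 5: TV = D_5×(1+g_2)/(r−g_2) = 308386.98277/0.114 = 2705148.97167
P_0 = D_1/(1+r)^1 + D_2/(1+r)^2 + D_3/(1+r)^3 + D_4/(1+r)^4 + D_5/(1+r)^5 + TV/(1+r)^5
    = 204923.14488 + 193518.41155 + 182748.39394 + 172577.76778 + 162973.17470 + 1455321.85826 = 2372062.75110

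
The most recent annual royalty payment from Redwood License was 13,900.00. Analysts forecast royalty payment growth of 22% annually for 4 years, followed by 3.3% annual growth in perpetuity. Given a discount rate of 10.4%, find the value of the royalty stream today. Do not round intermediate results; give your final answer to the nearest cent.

D_1 = 16958.00000
D_2 = 20688.76000
D_3 = 25240.28720
D_4 = 30793.15038
Terminal value at year 4: TV = D_4×(1+g_2)/(r−g_2) = 31809.32435/0.071 = 448018.65277
P_0 = D_1/(1+r)^1 + D_2/(1+r)^2 + D_3/(1+r)^3 + D_4/(1+r)^4 + TV/(1+r)^4
    = 15360.50725 + 16974.47359 + 18758.02335 + 20728.97508 + 301591.98950 = 373413.96876

373413.97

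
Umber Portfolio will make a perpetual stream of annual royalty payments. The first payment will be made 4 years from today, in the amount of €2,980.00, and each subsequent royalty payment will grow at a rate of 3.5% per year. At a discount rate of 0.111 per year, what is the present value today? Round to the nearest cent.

€28593.05

Value at end of year 3: C₁ / (r − g) = €2,980.00 / (0.111 − 0.035) = €39,210.5263
Discount to today: PV = €39,210.5263 / (1 + 0.111)^3 = €39,210.5263 / 1.371331 = €28,593.05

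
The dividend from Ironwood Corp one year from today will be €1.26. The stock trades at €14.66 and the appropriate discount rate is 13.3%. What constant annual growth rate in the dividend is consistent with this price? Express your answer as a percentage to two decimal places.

4.71%

P = D₁/(r−g) ⇒ g = r − D₁/P = 0.133 − €1.26/€14.66 = 0.047052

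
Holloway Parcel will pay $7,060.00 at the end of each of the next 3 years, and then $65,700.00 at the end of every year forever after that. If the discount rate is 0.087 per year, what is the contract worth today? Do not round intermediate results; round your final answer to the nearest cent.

PV of 3-year annuity: $7,060.00 × [1 − (1+0.087)^−3] / 0.087 = 17966.92381
Perpetuity value at year 3: $65,700.00 / 0.087 = 755172.41379
PV of perpetuity: 755172.41379 / (1+0.087)^3 = 587973.13695
Total PV = 17966.92381 + 587973.13695 = 605940.06077

$605940.06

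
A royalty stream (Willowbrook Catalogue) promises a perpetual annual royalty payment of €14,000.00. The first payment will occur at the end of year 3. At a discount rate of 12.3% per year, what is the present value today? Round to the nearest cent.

€90253.37

Value at end of year 2: C / r = €14,000.00 / 0.123 = €113,821.1382
Discount to today: PV = €113,821.1382 / (1 + 0.123)^2 = €113,821.1382 / 1.261129 = €90,253.37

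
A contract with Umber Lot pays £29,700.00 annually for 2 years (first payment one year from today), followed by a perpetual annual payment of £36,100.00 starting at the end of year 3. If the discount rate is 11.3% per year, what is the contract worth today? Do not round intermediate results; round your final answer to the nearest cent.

£308552.38

PV of 2-year annuity: £29,700.00 × [1 − (1+0.113)^−2] / 0.113 = 50660.05042
Perpetuity value at year 2: £36,100.00 / 0.113 = 319469.02655
PV of perpetuity: 319469.02655 / (1+0.113)^2 = 257892.33227
Total PV = 50660.05042 + 257892.33227 = 308552.38269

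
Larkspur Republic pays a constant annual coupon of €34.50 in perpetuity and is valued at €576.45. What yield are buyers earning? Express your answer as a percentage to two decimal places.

P = C/r ⇒ r = C/P = €34.50/€576.45 = 0.059849

5.98%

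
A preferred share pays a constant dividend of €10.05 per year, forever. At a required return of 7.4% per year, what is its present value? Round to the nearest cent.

€135.81

Level perpetuity: PV = C / r = €10.05 / 0.074 = €135.81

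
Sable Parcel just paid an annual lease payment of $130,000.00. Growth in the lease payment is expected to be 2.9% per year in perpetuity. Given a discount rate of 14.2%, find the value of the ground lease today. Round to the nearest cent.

$1183805.31

D₁ = D₀ × (1 + g) = $130,000.00 × 1.029 = $133,770.0000
Growing perpetuity: P = D₁ / (r − g) = $133,770.0000 / (0.142 − 0.029) = $1,183,805.31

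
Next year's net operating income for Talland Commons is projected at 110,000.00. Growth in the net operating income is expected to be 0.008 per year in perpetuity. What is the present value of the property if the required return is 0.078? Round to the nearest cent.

1571428.57

Growing perpetuity: P = D₁ / (r − g) = 110,000.0000 / (0.078 − 0.008) = 1,571,428.57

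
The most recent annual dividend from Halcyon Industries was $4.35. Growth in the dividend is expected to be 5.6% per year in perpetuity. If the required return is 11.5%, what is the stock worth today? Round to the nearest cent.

D₁ = D₀ × (1 + g) = $4.35 × 1.056 = $4.5936
Growing perpetuity: P = D₁ / (r − g) = $4.5936 / (0.115 − 0.056) = $77.86

$77.86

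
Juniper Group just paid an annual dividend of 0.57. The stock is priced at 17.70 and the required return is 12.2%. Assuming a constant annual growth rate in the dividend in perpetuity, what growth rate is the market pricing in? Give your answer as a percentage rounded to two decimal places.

P = D₀(1+g)/(r−g) ⇒ P(r−g) = D₀(1+g) ⇒ g(P+D₀) = P·r − D₀
g = (P·r − D₀)/(P + D₀) = (17.70×0.122 − 0.57) / (17.70 + 0.57) = 0.086995

8.70%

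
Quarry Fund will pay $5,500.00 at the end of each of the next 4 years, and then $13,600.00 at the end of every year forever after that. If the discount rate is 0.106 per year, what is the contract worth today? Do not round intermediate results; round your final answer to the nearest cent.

$102955.94

PV of 4-year annuity: $5,500.00 × [1 − (1+0.106)^−4] / 0.106 = 17210.20782
Perpetuity value at year 4: $13,600.00 / 0.106 = 128301.88679
PV of perpetuity: 128301.88679 / (1+0.106)^4 = 85745.73654
Total PV = 17210.20782 + 85745.73654 = 102955.94437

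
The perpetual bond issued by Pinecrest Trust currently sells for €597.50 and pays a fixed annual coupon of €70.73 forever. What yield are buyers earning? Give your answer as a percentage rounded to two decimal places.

P = C/r ⇒ r = C/P = €70.73/€597.50 = 0.118377

11.84%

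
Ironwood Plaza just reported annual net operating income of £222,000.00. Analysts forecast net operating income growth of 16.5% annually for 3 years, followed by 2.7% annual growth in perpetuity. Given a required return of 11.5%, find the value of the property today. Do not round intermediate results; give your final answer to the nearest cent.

D_1 = 258630.00000
D_2 = 301303.95000
D_3 = 351019.10175
Terminal value at year 3: TV = D_3×(1+g_2)/(r−g_2) = 360496.61750/0.088 = 4096552.47156
P_0 = D_1/(1+r)^1 + D_2/(1+r)^2 + D_3/(1+r)^3 + TV/(1+r)^3
    = 231955.15695 + 242356.73350 + 253224.74845 + 2955247.91658 = 3682784.55547

£3682784.56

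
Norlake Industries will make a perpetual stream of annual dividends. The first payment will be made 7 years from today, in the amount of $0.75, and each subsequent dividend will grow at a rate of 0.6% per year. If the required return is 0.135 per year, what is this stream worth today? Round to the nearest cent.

Value at end of year 6: C₁ / (r − g) = $0.75 / (0.135 − 0.006) = $5.8140
Discount to today: PV = $5.8140 / (1 + 0.135)^6 = $5.8140 / 2.137840 = $2.72

$2.72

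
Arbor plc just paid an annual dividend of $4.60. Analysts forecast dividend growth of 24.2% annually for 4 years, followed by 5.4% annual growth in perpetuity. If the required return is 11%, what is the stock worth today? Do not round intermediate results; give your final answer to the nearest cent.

D_1 = 5.71320
D_2 = 7.09579
D_3 = 8.81298
D_4 = 10.94572
Terminal value at year 4: TV = D_4×(1+g_2)/(r−g_2) = 11.53679/0.056 = 206.01403
P_0 = D_1/(1+r)^1 + D_2/(1+r)^2 + D_3/(1+r)^3 + D_4/(1+r)^4 + TV/(1+r)^4
    = 5.14703 + 5.75911 + 6.44397 + 7.21028 + 135.70782 = 160.26821

$160.27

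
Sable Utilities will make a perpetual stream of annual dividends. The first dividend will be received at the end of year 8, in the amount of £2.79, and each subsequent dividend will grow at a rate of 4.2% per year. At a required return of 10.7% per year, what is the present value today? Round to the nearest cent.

£21.07

Value at end of year 7: C₁ / (r − g) = £2.79 / (0.107 − 0.042) = £42.9231
Discount to today: PV = £42.9231 / (1 + 0.107)^7 = £42.9231 / 2.037198 = £21.07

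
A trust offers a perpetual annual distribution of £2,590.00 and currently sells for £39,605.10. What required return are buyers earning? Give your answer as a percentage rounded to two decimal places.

P = C/r ⇒ r = C/P = £2,590.00/£39,605.10 = 0.065396

6.54%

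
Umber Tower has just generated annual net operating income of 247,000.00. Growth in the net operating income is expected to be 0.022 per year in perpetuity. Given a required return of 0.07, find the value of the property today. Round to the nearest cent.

D₁ = D₀ × (1 + g) = 247,000.00 × 1.022 = 252,434.0000
Growing perpetuity: P = D₁ / (r − g) = 252,434.0000 / (0.07 − 0.022) = 5,259,041.67

5259041.67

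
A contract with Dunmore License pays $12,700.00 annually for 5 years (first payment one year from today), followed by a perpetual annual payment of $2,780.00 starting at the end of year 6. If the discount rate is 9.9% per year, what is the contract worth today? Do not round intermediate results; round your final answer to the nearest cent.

$65781.68

PV of 5-year annuity: $12,700.00 × [1 − (1+0.099)^−5] / 0.099 = 48266.23372
Perpetuity value at year 5: $2,780.00 / 0.099 = 28080.80808
PV of perpetuity: 28080.80808 / (1+0.099)^5 = 17515.44353
Total PV = 48266.23372 + 17515.44353 = 65781.67725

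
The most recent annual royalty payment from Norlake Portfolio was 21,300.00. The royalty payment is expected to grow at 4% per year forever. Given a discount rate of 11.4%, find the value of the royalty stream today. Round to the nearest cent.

D₁ = D₀ × (1 + g) = 21,300.00 × 1.04 = 22,152.0000
Growing perpetuity: P = D₁ / (r − g) = 22,152.0000 / (0.114 − 0.04) = 299,351.35

299351.35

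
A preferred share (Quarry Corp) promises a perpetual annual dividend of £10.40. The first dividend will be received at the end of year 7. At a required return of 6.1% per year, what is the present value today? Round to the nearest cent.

Value at end of year 6: C / r = £10.40 / 0.061 = £170.4918
Discount to today: PV = £170.4918 / (1 + 0.061)^6 = £170.4918 / 1.426567 = £119.51

£119.51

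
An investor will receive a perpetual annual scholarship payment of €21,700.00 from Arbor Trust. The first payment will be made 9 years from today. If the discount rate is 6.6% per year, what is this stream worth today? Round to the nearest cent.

€197177.87

Value at end of year 8: C / r = €21,700.00 / 0.066 = €328,787.8788
Discount to today: PV = €328,787.8788 / (1 + 0.066)^8 = €328,787.8788 / 1.667468 = €197,177.87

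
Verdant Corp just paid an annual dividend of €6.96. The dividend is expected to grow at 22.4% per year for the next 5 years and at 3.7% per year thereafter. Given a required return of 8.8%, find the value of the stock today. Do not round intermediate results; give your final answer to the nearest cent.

€305.26

D_1 = 8.51904
D_2 = 10.42730
D_3 = 12.76302
D_4 = 15.62194
D_5 = 19.12125
Terminal value at year 5: TV = D_5×(1+g_2)/(r−g_2) = 19.82874/0.051 = 388.79879
P_0 = D_1/(1+r)^1 + D_2/(1+r)^2 + D_3/(1+r)^3 + D_4/(1+r)^4 + D_5/(1+r)^5 + TV/(1+r)^5
    = 7.83000 + 8.80875 + 9.90984 + 11.14857 + 12.54215 + 255.02364 = 305.26295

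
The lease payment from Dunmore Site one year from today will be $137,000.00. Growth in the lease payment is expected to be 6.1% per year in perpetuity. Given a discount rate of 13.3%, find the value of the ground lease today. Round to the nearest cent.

Growing perpetuity: P = D₁ / (r − g) = $137,000.0000 / (0.133 − 0.061) = $1,902,777.78

$1902777.78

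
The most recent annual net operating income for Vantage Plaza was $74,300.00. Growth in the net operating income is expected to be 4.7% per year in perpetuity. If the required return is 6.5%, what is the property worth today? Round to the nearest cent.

$4321783.33

D₁ = D₀ × (1 + g) = $74,300.00 × 1.047 = $77,792.1000
Growing perpetuity: P = D₁ / (r − g) = $77,792.1000 / (0.065 − 0.047) = $4,321,783.33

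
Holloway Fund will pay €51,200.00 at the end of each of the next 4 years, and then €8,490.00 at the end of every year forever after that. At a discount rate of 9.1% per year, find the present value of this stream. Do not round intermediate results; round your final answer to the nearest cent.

€231361.97

PV of 4-year annuity: €51,200.00 × [1 − (1+0.091)^−4] / 0.091 = 165510.22431
Perpetuity value at year 4: €8,490.00 / 0.091 = 93296.70330
PV of perpetuity: 93296.70330 / (1+0.091)^4 = 65851.74618
Total PV = 165510.22431 + 65851.74618 = 231361.97049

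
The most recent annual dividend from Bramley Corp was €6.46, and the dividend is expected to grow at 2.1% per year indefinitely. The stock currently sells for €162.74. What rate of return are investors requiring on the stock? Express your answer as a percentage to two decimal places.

6.15%

D₁ = €6.46 × 1.021 = €6.5957
P = D₁/(r − g) ⇒ r = D₁/P + g = €6.5957/€162.74 + 0.021 = 0.040529 + 0.021 = 0.061529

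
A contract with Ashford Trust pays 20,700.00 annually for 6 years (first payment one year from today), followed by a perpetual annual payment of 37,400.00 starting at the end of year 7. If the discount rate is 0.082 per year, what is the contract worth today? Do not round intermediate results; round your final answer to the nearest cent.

379361.65

PV of 6-year annuity: 20,700.00 × [1 − (1+0.082)^−6] / 0.082 = 95115.76754
Perpetuity value at year 6: 37,400.00 / 0.082 = 456097.56098
PV of perpetuity: 456097.56098 / (1+0.082)^6 = 284245.88436
Total PV = 95115.76754 + 284245.88436 = 379361.65190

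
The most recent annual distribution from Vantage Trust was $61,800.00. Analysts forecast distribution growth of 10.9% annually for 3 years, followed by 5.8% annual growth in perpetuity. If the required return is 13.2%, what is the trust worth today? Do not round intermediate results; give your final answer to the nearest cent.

D_1 = 68536.20000
D_2 = 76006.64580
D_3 = 84291.37019
Terminal value at year 3: TV = D_3×(1+g_2)/(r−g_2) = 89180.26966/0.074 = 1205138.77923
P_0 = D_1/(1+r)^1 + D_2/(1+r)^2 + D_3/(1+r)^3 + TV/(1+r)^3
    = 60544.34629 + 59314.20498 + 58109.05770 + 830802.47366 = 1008770.08263

$1008770.08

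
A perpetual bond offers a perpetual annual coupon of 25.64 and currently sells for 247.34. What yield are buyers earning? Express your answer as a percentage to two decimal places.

P = C/r ⇒ r = C/P = 25.64/247.34 = 0.103663

10.37%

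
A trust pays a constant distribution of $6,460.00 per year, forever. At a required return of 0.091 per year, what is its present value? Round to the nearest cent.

Level perpetuity: PV = C / r = $6,460.00 / 0.091 = $70,989.01

$70989.01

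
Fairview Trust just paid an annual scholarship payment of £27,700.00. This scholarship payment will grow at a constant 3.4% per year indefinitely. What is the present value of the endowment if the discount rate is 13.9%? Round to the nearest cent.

£272779.05

D₁ = D₀ × (1 + g) = £27,700.00 × 1.034 = £28,641.8000
Growing perpetuity: P = D₁ / (r − g) = £28,641.8000 / (0.139 − 0.034) = £272,779.05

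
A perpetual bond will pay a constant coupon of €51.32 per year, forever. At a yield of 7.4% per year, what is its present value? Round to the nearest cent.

€693.51

Level perpetuity: PV = C / r = €51.32 / 0.074 = €693.51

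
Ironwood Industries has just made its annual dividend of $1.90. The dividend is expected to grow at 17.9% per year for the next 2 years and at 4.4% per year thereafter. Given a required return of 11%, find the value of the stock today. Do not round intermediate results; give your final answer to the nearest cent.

$38.07

D_1 = 2.24010
D_2 = 2.64108
Terminal value at year 2: TV = D_2×(1+g_2)/(r−g_2) = 2.75729/0.066 = 41.77705
P_0 = D_1/(1+r)^1 + D_2/(1+r)^2 + TV/(1+r)^2
    = 2.01811 + 2.14356 + 33.90719 = 38.06886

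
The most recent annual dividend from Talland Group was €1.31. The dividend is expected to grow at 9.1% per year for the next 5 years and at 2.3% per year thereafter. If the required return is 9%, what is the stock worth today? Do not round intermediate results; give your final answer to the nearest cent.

€26.66

D_1 = 1.42921
D_2 = 1.55927
D_3 = 1.70116
D_4 = 1.85597
D_5 = 2.02486
Terminal value at year 5: TV = D_5×(1+g_2)/(r−g_2) = 2.07143/0.067 = 30.91690
P_0 = D_1/(1+r)^1 + D_2/(1+r)^2 + D_3/(1+r)^3 + D_4/(1+r)^4 + D_5/(1+r)^5 + TV/(1+r)^5
    = 1.31120 + 1.31240 + 1.31361 + 1.31481 + 1.31602 + 20.09386 = 26.66191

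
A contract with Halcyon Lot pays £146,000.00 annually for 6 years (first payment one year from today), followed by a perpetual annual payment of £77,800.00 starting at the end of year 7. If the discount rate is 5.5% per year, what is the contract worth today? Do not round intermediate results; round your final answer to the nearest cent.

£1755240.62

PV of 6-year annuity: £146,000.00 × [1 − (1+0.055)^−6] / 0.055 = 729347.42506
Perpetuity value at year 6: £77,800.00 / 0.055 = 1414545.45455
PV of perpetuity: 1414545.45455 / (1+0.055)^6 = 1025893.19653
Total PV = 729347.42506 + 1025893.19653 = 1755240.62159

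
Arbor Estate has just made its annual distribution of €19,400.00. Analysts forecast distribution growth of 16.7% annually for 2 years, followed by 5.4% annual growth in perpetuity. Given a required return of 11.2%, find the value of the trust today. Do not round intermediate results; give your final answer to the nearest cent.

D_1 = 22639.80000
D_2 = 26420.64660
Terminal value at year 2: TV = D_2×(1+g_2)/(r−g_2) = 27847.36152/0.058 = 480126.92270
P_0 = D_1/(1+r)^1 + D_2/(1+r)^2 + TV/(1+r)^2
    = 20359.53237 + 21366.52363 + 388281.30879 = 430007.36480

€430007.36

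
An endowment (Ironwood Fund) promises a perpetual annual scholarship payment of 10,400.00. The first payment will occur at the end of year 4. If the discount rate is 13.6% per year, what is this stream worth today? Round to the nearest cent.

52162.62

Value at end of year 3: C / r = 10,400.00 / 0.136 = 76,470.5882
Discount to today: PV = 76,470.5882 / (1 + 0.136)^3 = 76,470.5882 / 1.466003 = 52,162.62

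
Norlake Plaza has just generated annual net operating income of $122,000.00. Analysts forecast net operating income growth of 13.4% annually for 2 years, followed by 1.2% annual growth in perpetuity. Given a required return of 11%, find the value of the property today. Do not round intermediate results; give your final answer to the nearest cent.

D_1 = 138348.00000
D_2 = 156886.63200
Terminal value at year 2: TV = D_2×(1+g_2)/(r−g_2) = 158769.27158/0.098 = 1620094.60800
P_0 = D_1/(1+r)^1 + D_2/(1+r)^2 + TV/(1+r)^2
    = 124637.83784 + 127332.71001 + 1314905.12783 = 1566875.67568

$1566875.68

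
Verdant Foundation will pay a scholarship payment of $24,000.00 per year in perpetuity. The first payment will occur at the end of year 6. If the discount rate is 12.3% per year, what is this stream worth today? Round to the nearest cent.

Value at end of year 5: C / r = $24,000.00 / 0.123 = $195,121.9512
Discount to today: PV = $195,121.9512 / (1 + 0.123)^5 = $195,121.9512 / 1.786071 = $109,246.45

$109246.45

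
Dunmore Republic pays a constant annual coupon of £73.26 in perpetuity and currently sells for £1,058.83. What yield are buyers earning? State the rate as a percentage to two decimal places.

6.92%

P = C/r ⇒ r = C/P = £73.26/£1,058.83 = 0.069190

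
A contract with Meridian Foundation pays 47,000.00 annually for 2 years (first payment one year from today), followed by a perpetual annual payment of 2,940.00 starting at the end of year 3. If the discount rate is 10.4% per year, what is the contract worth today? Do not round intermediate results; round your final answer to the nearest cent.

104328.49

PV of 2-year annuity: 47,000.00 × [1 − (1+0.104)^−2] / 0.104 = 81134.47805
Perpetuity value at year 2: 2,940.00 / 0.104 = 28269.23077
PV of perpetuity: 28269.23077 / (1+0.104)^2 = 23194.01023
Total PV = 81134.47805 + 23194.01023 = 104328.48828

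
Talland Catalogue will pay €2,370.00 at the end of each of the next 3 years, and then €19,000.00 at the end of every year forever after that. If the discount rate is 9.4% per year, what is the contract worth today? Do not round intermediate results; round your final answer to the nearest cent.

PV of 3-year annuity: €2,370.00 × [1 − (1+0.094)^−3] / 0.094 = 5956.65737
Perpetuity value at year 3: €19,000.00 / 0.094 = 202127.65957
PV of perpetuity: 202127.65957 / (1+0.094)^3 = 154373.86635
Total PV = 5956.65737 + 154373.86635 = 160330.52372

€160330.52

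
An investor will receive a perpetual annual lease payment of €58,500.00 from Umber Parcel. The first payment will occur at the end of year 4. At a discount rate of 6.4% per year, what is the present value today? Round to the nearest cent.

€758841.39

Value at end of year 3: C / r = €58,500.00 / 0.064 = €914,062.5000
Discount to today: PV = €914,062.5000 / (1 + 0.064)^3 = €914,062.5000 / 1.204550 = €758,841.39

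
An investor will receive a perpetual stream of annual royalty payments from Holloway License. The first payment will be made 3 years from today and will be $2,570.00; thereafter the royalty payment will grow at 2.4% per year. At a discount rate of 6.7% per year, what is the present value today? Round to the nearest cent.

Value at end of year 2: C₁ / (r − g) = $2,570.00 / (0.067 − 0.024) = $59,767.4419
Discount to today: PV = $59,767.4419 / (1 + 0.067)^2 = $59,767.4419 / 1.138489 = $52,497.16

$52497.16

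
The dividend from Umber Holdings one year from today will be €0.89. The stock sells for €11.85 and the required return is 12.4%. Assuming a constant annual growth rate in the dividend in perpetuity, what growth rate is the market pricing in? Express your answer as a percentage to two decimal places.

P = D₁/(r−g) ⇒ g = r − D₁/P = 0.124 − €0.89/€11.85 = 0.048895

4.89%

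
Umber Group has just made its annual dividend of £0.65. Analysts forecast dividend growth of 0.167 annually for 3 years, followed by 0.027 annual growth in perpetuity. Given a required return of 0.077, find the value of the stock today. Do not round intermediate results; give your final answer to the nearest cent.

D_1 = 0.75855
D_2 = 0.88523
D_3 = 1.03306
Terminal value at year 3: TV = D_3×(1+g_2)/(r−g_2) = 1.06095/0.05 = 21.21907
P_0 = D_1/(1+r)^1 + D_2/(1+r)^2 + D_3/(1+r)^3 + TV/(1+r)^3
    = 0.70432 + 0.76317 + 0.82695 + 16.98554 = 19.27998

£19.28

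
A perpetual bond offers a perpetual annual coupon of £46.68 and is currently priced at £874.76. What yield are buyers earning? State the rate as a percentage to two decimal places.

5.34%

P = C/r ⇒ r = C/P = £46.68/£874.76 = 0.053363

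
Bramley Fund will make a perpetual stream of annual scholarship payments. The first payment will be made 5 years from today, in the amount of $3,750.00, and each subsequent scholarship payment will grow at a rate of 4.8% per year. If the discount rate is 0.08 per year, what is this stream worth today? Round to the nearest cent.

$86136.31

Value at end of year 4: C₁ / (r − g) = $3,750.00 / (0.08 − 0.048) = $117,187.5000
Discount to today: PV = $117,187.5000 / (1 + 0.08)^4 = $117,187.5000 / 1.360489 = $86,136.31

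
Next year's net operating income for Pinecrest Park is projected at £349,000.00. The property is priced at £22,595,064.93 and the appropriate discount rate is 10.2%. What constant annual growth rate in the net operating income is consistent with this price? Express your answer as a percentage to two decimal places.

P = D₁/(r−g) ⇒ g = r − D₁/P = 0.102 − £349,000.00/£22,595,064.93 = 0.086554

8.66%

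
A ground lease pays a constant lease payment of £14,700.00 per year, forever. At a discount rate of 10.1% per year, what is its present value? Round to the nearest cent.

Level perpetuity: PV = C / r = £14,700.00 / 0.101 = £145,544.55

£145544.55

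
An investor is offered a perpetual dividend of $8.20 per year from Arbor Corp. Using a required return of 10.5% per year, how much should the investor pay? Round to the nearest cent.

Level perpetuity: PV = C / r = $8.20 / 0.105 = $78.10

$78.10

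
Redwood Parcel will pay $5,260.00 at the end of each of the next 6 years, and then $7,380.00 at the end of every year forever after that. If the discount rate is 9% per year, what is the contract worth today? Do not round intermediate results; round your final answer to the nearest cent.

PV of 6-year annuity: $5,260.00 × [1 − (1+0.09)^−6] / 0.09 = 23595.93178
Perpetuity value at year 6: $7,380.00 / 0.09 = 82000.00000
PV of perpetuity: 82000.00000 / (1+0.09)^6 = 48893.92080
Total PV = 23595.93178 + 48893.92080 = 72489.85259

$72489.85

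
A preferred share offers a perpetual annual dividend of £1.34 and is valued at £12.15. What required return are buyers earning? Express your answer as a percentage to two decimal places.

P = C/r ⇒ r = C/P = £1.34/£12.15 = 0.110288

11.03%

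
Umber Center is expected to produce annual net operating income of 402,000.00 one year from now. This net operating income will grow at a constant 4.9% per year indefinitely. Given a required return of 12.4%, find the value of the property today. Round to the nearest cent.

5360000.00

Growing perpetuity: P = D₁ / (r − g) = 402,000.0000 / (0.124 − 0.049) = 5,360,000.00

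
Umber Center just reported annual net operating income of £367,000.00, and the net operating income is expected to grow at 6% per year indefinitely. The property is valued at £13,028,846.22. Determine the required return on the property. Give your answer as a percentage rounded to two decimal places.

D₁ = £367,000.00 × 1.06 = £389,020.0000
P = D₁/(r − g) ⇒ r = D₁/P + g = £389,020.0000/£13,028,846.22 + 0.06 = 0.029858 + 0.06 = 0.089858

8.99%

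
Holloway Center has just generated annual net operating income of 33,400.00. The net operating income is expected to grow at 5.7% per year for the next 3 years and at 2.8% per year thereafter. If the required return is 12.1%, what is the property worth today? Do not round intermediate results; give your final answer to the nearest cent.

398690.96

D_1 = 35303.80000
D_2 = 37316.11660
D_3 = 39443.13525
Terminal value at year 3: TV = D_3×(1+g_2)/(r−g_2) = 40547.54303/0.093 = 435995.08638
P_0 = D_1/(1+r)^1 + D_2/(1+r)^2 + D_3/(1+r)^3 + TV/(1+r)^3
    = 31493.13113 + 29695.12900 + 27999.77819 + 309502.92451 = 398690.96284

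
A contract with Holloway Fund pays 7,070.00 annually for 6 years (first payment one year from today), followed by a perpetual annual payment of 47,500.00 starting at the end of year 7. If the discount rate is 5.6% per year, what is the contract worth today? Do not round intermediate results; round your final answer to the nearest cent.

646883.61

PV of 6-year annuity: 7,070.00 × [1 − (1+0.056)^−6] / 0.056 = 35206.72377
Perpetuity value at year 6: 47,500.00 / 0.056 = 848214.28571
PV of perpetuity: 848214.28571 / (1+0.056)^6 = 611676.89123
Total PV = 35206.72377 + 611676.89123 = 646883.61500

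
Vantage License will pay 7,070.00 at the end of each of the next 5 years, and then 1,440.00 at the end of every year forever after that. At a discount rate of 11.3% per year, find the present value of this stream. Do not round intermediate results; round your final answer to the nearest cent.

33395.18

PV of 5-year annuity: 7,070.00 × [1 − (1+0.113)^−5] / 0.113 = 25933.99058
Perpetuity value at year 5: 1,440.00 / 0.113 = 12743.36283
PV of perpetuity: 12743.36283 / (1+0.113)^5 = 7461.19219
Total PV = 25933.99058 + 7461.19219 = 33395.18277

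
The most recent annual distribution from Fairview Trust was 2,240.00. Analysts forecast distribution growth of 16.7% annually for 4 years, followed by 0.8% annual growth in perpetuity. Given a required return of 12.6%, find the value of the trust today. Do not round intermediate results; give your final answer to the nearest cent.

31883.71

D_1 = 2614.08000
D_2 = 3050.63136
D_3 = 3560.08680
D_4 = 4154.62129
Terminal value at year 4: TV = D_4×(1+g_2)/(r−g_2) = 4187.85826/0.118 = 35490.32426
P_0 = D_1/(1+r)^1 + D_2/(1+r)^2 + D_3/(1+r)^3 + D_4/(1+r)^4 + TV/(1+r)^4
    = 2321.56306 + 2406.09599 + 2493.70695 + 2584.50800 + 22077.83103 = 31883.70502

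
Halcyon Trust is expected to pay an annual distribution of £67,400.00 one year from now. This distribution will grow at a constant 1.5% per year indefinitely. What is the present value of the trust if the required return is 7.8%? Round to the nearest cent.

Growing perpetuity: P = D₁ / (r − g) = £67,400.0000 / (0.078 − 0.015) = £1,069,841.27

£1069841.27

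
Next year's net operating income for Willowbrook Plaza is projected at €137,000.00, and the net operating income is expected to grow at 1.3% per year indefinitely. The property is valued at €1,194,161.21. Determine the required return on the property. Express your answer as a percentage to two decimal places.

P = D₁/(r − g) ⇒ r = D₁/P + g = €137,000.0000/€1,194,161.21 + 0.013 = 0.114725 + 0.013 = 0.127725

12.77%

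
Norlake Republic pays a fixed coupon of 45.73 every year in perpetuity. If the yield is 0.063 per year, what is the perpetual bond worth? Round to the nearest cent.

Level perpetuity: PV = C / r = 45.73 / 0.063 = 725.87

725.87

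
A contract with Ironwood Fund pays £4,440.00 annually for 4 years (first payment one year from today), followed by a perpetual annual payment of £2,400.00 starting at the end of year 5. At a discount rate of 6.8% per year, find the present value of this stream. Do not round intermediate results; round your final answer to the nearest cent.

PV of 4-year annuity: £4,440.00 × [1 − (1+0.068)^−4] / 0.068 = 15107.37064
Perpetuity value at year 4: £2,400.00 / 0.068 = 35294.11765
PV of perpetuity: 35294.11765 / (1+0.068)^4 = 27127.97136
Total PV = 15107.37064 + 27127.97136 = 42235.34199

£42235.34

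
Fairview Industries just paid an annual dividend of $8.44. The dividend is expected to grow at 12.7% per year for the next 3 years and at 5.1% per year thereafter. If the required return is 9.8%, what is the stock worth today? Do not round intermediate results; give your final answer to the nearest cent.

D_1 = 9.51188
D_2 = 10.71989
D_3 = 12.08131
Terminal value at year 3: TV = D_3×(1+g_2)/(r−g_2) = 12.69746/0.047 = 270.15876
P_0 = D_1/(1+r)^1 + D_2/(1+r)^2 + D_3/(1+r)^3 + TV/(1+r)^3
    = 8.66291 + 8.89172 + 9.12656 + 204.08544 = 230.76664

$230.77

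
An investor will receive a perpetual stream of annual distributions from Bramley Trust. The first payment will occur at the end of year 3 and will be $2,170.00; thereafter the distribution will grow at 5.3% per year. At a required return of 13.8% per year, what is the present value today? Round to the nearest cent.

$19713.16

Value at end of year 2: C₁ / (r − g) = $2,170.00 / (0.138 − 0.053) = $25,529.4118
Discount to today: PV = $25,529.4118 / (1 + 0.138)^2 = $25,529.4118 / 1.295044 = $19,713.16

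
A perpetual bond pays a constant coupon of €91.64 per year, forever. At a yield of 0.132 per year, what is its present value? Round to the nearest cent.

Level perpetuity: PV = C / r = €91.64 / 0.132 = €694.24

€694.24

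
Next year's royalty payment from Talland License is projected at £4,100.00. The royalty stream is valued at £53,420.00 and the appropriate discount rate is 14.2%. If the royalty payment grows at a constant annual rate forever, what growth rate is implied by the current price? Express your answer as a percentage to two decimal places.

P = D₁/(r−g) ⇒ g = r − D₁/P = 0.142 − £4,100.00/£53,420.00 = 0.065250

6.52%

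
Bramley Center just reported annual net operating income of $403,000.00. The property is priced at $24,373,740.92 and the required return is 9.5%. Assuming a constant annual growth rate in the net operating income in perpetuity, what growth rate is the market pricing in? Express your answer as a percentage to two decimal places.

7.72%

P = D₀(1+g)/(r−g) ⇒ P(r−g) = D₀(1+g) ⇒ g(P+D₀) = P·r − D₀
g = (P·r − D₀)/(P + D₀) = ($24,373,740.92×0.095 − $403,000.00) / ($24,373,740.92 + $403,000.00) = 0.077190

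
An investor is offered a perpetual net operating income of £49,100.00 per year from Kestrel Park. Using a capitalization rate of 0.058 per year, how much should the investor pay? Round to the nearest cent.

Level perpetuity: PV = C / r = £49,100.00 / 0.058 = £846,551.72

£846551.72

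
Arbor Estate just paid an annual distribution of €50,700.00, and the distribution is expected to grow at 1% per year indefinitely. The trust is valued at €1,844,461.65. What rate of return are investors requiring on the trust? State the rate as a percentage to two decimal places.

3.78%

D₁ = €50,700.00 × 1.01 = €51,207.0000
P = D₁/(r − g) ⇒ r = D₁/P + g = €51,207.0000/€1,844,461.65 + 0.01 = 0.027763 + 0.01 = 0.037763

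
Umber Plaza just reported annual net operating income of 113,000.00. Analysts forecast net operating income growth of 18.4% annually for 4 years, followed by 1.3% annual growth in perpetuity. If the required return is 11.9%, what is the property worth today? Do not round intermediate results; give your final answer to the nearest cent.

1875095.67

D_1 = 133792.00000
D_2 = 158409.72800
D_3 = 187557.11795
D_4 = 222067.62766
Terminal value at year 4: TV = D_4×(1+g_2)/(r−g_2) = 224954.50681/0.106 = 2122212.32844
P_0 = D_1/(1+r)^1 + D_2/(1+r)^2 + D_3/(1+r)^3 + D_4/(1+r)^4 + TV/(1+r)^4
    = 119563.89634 + 126509.07351 + 133857.67921 + 141633.14762 + 1353531.87303 = 1875095.66972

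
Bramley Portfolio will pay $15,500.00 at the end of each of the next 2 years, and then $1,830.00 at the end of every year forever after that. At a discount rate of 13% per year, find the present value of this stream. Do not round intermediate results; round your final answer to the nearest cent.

$36879.88

PV of 2-year annuity: $15,500.00 × [1 − (1+0.13)^−2] / 0.13 = 25855.58775
Perpetuity value at year 2: $1,830.00 / 0.13 = 14076.92308
PV of perpetuity: 14076.92308 / (1+0.13)^2 = 11024.29562
Total PV = 25855.58775 + 11024.29562 = 36879.88337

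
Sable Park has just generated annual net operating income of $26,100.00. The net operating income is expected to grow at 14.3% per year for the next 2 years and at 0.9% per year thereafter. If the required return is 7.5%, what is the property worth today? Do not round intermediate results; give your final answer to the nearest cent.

D_1 = 29832.30000
D_2 = 34098.31890
Terminal value at year 2: TV = D_2×(1+g_2)/(r−g_2) = 34405.20377/0.066 = 521290.96621
P_0 = D_1/(1+r)^1 + D_2/(1+r)^2 + TV/(1+r)^2
    = 27750.97674 + 29506.38737 + 451090.07352 = 508347.43763

$508347.44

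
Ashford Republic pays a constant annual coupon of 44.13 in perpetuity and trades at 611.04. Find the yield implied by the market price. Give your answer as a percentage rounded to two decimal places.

P = C/r ⇒ r = C/P = 44.13/611.04 = 0.072221

7.22%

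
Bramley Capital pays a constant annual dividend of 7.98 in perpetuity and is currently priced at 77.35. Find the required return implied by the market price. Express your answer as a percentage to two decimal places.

P = C/r ⇒ r = C/P = 7.98/77.35 = 0.103167

10.32%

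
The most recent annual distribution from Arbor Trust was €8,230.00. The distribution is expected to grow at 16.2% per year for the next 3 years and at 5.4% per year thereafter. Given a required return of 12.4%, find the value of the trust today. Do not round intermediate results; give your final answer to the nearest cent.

D_1 = 9563.26000
D_2 = 11112.50812
D_3 = 12912.73444
Terminal value at year 3: TV = D_3×(1+g_2)/(r−g_2) = 13610.02209/0.07 = 194428.88707
P_0 = D_1/(1+r)^1 + D_2/(1+r)^2 + D_3/(1+r)^3 + TV/(1+r)^3
    = 8508.23843 + 8795.88351 + 9093.25323 + 136918.41296 = 163315.78814

€163315.79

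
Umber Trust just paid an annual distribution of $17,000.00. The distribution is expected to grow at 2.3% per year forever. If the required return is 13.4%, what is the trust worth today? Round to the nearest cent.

D₁ = D₀ × (1 + g) = $17,000.00 × 1.023 = $17,391.0000
Growing perpetuity: P = D₁ / (r − g) = $17,391.0000 / (0.134 − 0.023) = $156,675.68

$156675.68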